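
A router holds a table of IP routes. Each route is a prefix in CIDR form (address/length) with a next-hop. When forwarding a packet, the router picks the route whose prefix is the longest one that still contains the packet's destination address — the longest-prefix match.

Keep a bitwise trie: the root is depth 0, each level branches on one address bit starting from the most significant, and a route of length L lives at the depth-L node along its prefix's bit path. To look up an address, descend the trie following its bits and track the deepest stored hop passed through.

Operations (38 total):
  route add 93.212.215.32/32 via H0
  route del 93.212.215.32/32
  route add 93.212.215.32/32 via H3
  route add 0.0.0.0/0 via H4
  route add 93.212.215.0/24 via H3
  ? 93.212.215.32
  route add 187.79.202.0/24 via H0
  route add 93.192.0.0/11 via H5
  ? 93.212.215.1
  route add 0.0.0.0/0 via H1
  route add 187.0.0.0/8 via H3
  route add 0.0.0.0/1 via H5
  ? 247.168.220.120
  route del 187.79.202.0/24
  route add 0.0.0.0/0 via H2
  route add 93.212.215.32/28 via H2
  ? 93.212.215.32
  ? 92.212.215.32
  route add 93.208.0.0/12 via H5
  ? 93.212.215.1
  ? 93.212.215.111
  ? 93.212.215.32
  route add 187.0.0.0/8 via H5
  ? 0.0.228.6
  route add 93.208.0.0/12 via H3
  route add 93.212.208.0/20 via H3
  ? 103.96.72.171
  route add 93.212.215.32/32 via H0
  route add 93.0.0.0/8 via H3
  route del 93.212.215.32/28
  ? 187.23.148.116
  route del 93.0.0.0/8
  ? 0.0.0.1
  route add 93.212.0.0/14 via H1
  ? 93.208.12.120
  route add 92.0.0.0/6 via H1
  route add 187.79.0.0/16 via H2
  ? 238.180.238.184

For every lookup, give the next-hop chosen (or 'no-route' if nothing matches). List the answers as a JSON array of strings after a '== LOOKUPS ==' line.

Apply in order:
  add 93.212.215.32/32 -> H0 at depth 32
  - 93.212.215.32/32 clear@32
  add 93.212.215.32/32 -> H3 at depth 32
  add 0.0.0.0/0 -> H4 at depth 0
  add 93.212.215.0/24 -> H3 at depth 24
  Q 93.212.215.32: descend 01011101110101001101011100100000 ; hops seen [H4,H3,H3] ; pick H3
  add 187.79.202.0/24 -> H0 at depth 24
  add 93.192.0.0/11 -> H5 at depth 11
  Q 93.212.215.1: descend 01011101110101001101011100 ; hops seen [H4,H5,H3] ; pick H3
  add 0.0.0.0/0 -> H1 at depth 0
  add 187.0.0.0/8 -> H3 at depth 8
  add 0.0.0.0/1 -> H5 at depth 1
  Q 247.168.220.120: descend 1 ; hops seen [H1] ; pick H1
  - 187.79.202.0/24 clear@24
  add 0.0.0.0/0 -> H2 at depth 0
  add 93.212.215.32/28 -> H2 at depth 28
  Q 93.212.215.32: descend 01011101110101001101011100100000 ; hops seen [H2,H5,H5,H3,H2,H3] ; pick H3
  Q 92.212.215.32: descend 0101110 ; hops seen [H2,H5] ; pick H5
  add 93.208.0.0/12 -> H5 at depth 12
  Q 93.212.215.1: descend 01011101110101001101011100 ; hops seen [H2,H5,H5,H5,H3] ; pick H3
  Q 93.212.215.111: descend 0101110111010100110101110 ; hops seen [H2,H5,H5,H5,H3] ; pick H3
  Q 93.212.215.32: descend 01011101110101001101011100100000 ; hops seen [H2,H5,H5,H5,H3,H2,H3] ; pick H3
  add 187.0.0.0/8 -> H5 at depth 8
  Q 0.0.228.6: descend 0 ; hops seen [H2,H5] ; pick H5
  add 93.208.0.0/12 -> H3 at depth 12
  add 93.212.208.0/20 -> H3 at depth 20
  Q 103.96.72.171: descend 01 ; hops seen [H2,H5] ; pick H5
  add 93.212.215.32/32 -> H0 at depth 32
  add 93.0.0.0/8 -> H3 at depth 8
  - 93.212.215.32/28 clear@28
  Q 187.23.148.116: descend 101110110 ; hops seen [H2,H5] ; pick H5
  - 93.0.0.0/8 clear@8
  Q 0.0.0.1: descend 0 ; hops seen [H2,H5] ; pick H5
  add 93.212.0.0/14 -> H1 at depth 14
  Q 93.208.12.120: descend 0101110111010 ; hops seen [H2,H5,H5,H3] ; pick H3
  add 92.0.0.0/6 -> H1 at depth 6
  add 187.79.0.0/16 -> H2 at depth 16
  Q 238.180.238.184: descend 1 ; hops seen [H2] ; pick H2

== LOOKUPS ==
["H3","H3","H1","H3","H5","H3","H3","H3","H5","H5","H5","H5","H3","H2"]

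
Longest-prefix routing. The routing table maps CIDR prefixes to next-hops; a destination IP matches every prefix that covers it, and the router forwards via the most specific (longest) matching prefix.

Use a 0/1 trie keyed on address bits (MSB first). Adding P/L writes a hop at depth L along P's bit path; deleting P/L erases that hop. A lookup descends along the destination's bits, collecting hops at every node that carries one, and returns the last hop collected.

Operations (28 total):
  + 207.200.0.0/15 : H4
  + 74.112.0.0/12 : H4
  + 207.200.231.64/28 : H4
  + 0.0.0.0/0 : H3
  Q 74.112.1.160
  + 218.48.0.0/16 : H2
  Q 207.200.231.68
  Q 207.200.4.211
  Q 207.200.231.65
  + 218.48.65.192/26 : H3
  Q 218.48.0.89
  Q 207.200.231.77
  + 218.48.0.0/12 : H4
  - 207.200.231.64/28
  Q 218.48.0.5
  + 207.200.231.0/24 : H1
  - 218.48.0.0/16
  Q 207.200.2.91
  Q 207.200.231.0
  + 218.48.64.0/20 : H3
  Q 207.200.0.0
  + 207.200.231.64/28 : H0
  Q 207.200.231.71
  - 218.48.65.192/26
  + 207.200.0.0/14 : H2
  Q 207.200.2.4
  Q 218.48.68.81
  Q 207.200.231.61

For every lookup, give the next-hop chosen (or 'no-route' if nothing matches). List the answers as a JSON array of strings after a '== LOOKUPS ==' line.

Apply in order:
  add 207.200.0.0/15 -> H4 at depth 15
  add 74.112.0.0/12 -> H4 at depth 12
  add 207.200.231.64/28 -> H4 at depth 28
  add 0.0.0.0/0 -> H3 at depth 0
  lookup 74.112.1.160: bits 010010100111 walk d0:H3→d1:-→d2:-→d3:-→d4:-→d5:-→d6:-→d7:-→d8:-→d9:-→d10:-→d11:-→d12:H4 -> H4
  add 218.48.0.0/16 -> H2 at depth 16
  lookup 207.200.231.68: bits 1100111111001000111001110100 walk d0:H3→d1:-→d2:-→d3:-→d4:-→d5:-→d6:-→d7:-→d8:-→d9:-→d10:-→d11:-→d12:-→d13:-→d14:-→d15:H4→d16:-→d17:-→d18:-→d19:-→d20:-→d21:-→d22:-→d23:-→d24:-→d25:-→d26:-→d27:-→d28:H4 -> H4
  lookup 207.200.4.211: bits 1100111111001000 walk d0:H3→d1:-→d2:-→d3:-→d4:-→d5:-→d6:-→d7:-→d8:-→d9:-→d10:-→d11:-→d12:-→d13:-→d14:-→d15:H4→d16:- -> H4
  lookup 207.200.231.65: bits 1100111111001000111001110100 walk d0:H3→d1:-→d2:-→d3:-→d4:-→d5:-→d6:-→d7:-→d8:-→d9:-→d10:-→d11:-→d12:-→d13:-→d14:-→d15:H4→d16:-→d17:-→d18:-→d19:-→d20:-→d21:-→d22:-→d23:-→d24:-→d25:-→d26:-→d27:-→d28:H4 -> H4
  add 218.48.65.192/26 -> H3 at depth 26
  lookup 218.48.0.89: bits 11011010001100000 walk d0:H3→d1:-→d2:-→d3:-→d4:-→d5:-→d6:-→d7:-→d8:-→d9:-→d10:-→d11:-→d12:-→d13:-→d14:-→d15:-→d16:H2→d17:- -> H2
  lookup 207.200.231.77: bits 1100111111001000111001110100 walk d0:H3→d1:-→d2:-→d3:-→d4:-→d5:-→d6:-→d7:-→d8:-→d9:-→d10:-→d11:-→d12:-→d13:-→d14:-→d15:H4→d16:-→d17:-→d18:-→d19:-→d20:-→d21:-→d22:-→d23:-→d24:-→d25:-→d26:-→d27:-→d28:H4 -> H4
  add 218.48.0.0/12 -> H4 at depth 12
  - 207.200.231.64/28 clear@28
  lookup 218.48.0.5: bits 11011010001100000 walk d0:H3→d1:-→d2:-→d3:-→d4:-→d5:-→d6:-→d7:-→d8:-→d9:-→d10:-→d11:-→d12:H4→d13:-→d14:-→d15:-→d16:H2→d17:- -> H2
  add 207.200.231.0/24 -> H1 at depth 24
  - 218.48.0.0/16 clear@16
  lookup 207.200.2.91: bits 1100111111001000 walk d0:H3→d1:-→d2:-→d3:-→d4:-→d5:-→d6:-→d7:-→d8:-→d9:-→d10:-→d11:-→d12:-→d13:-→d14:-→d15:H4→d16:- -> H4
  lookup 207.200.231.0: bits 1100111111001000111001110 walk d0:H3→d1:-→d2:-→d3:-→d4:-→d5:-→d6:-→d7:-→d8:-→d9:-→d10:-→d11:-→d12:-→d13:-→d14:-→d15:H4→d16:-→d17:-→d18:-→d19:-→d20:-→d21:-→d22:-→d23:-→d24:H1→d25:- -> H1
  add 218.48.64.0/20 -> H3 at depth 20
  lookup 207.200.0.0: bits 1100111111001000 walk d0:H3→d1:-→d2:-→d3:-→d4:-→d5:-→d6:-→d7:-→d8:-→d9:-→d10:-→d11:-→d12:-→d13:-→d14:-→d15:H4→d16:- -> H4
  add 207.200.231.64/28 -> H0 at depth 28
  lookup 207.200.231.71: bits 1100111111001000111001110100 walk d0:H3→d1:-→d2:-→d3:-→d4:-→d5:-→d6:-→d7:-→d8:-→d9:-→d10:-→d11:-→d12:-→d13:-→d14:-→d15:H4→d16:-→d17:-→d18:-→d19:-→d20:-→d21:-→d22:-→d23:-→d24:H1→d25:-→d26:-→d27:-→d28:H0 -> H0
  - 218.48.65.192/26 clear@26
  add 207.200.0.0/14 -> H2 at depth 14
  lookup 207.200.2.4: bits 1100111111001000 walk d0:H3→d1:-→d2:-→d3:-→d4:-→d5:-→d6:-→d7:-→d8:-→d9:-→d10:-→d11:-→d12:-→d13:-→d14:H2→d15:H4→d16:- -> H4
  lookup 218.48.68.81: bits 110110100011000001000 walk d0:H3→d1:-→d2:-→d3:-→d4:-→d5:-→d6:-→d7:-→d8:-→d9:-→d10:-→d11:-→d12:H4→d13:-→d14:-→d15:-→d16:-→d17:-→d18:-→d19:-→d20:H3→d21:- -> H3
  lookup 207.200.231.61: bits 1100111111001000111001110 walk d0:H3→d1:-→d2:-→d3:-→d4:-→d5:-→d6:-→d7:-→d8:-→d9:-→d10:-→d11:-→d12:-→d13:-→d14:H2→d15:H4→d16:-→d17:-→d18:-→d19:-→d20:-→d21:-→d22:-→d23:-→d24:H1→d25:- -> H1

== LOOKUPS ==
["H4","H4","H4","H4","H2","H4","H2","H4","H1","H4","H0","H4","H3","H1"]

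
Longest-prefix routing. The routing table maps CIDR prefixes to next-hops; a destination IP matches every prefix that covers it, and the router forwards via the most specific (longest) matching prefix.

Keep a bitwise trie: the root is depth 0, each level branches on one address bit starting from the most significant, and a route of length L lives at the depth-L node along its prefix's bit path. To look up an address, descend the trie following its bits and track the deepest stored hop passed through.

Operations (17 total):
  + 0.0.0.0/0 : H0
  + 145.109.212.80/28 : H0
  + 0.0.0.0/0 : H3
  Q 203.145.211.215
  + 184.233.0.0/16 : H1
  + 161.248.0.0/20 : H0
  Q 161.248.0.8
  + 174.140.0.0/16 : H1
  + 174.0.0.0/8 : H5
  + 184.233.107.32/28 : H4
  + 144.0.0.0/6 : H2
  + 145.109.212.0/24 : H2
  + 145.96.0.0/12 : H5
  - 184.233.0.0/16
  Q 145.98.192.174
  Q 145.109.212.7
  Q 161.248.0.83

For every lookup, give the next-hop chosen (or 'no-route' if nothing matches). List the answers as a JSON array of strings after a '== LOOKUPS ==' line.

Trace:
  add 0.0.0.0/0 -> H0 at depth 0
  add 145.109.212.80/28 -> H0 at depth 28
  add 0.0.0.0/0 -> H3 at depth 0
  Q 203.145.211.215: descend 1 ; hops seen [H3] ; pick H3
  add 184.233.0.0/16 -> H1 at depth 16
  add 161.248.0.0/20 -> H0 at depth 20
  Q 161.248.0.8: descend 10100001111110000000 ; hops seen [H3,H0] ; pick H0
  add 174.140.0.0/16 -> H1 at depth 16
  add 174.0.0.0/8 -> H5 at depth 8
  add 184.233.107.32/28 -> H4 at depth 28
  add 144.0.0.0/6 -> H2 at depth 6
  add 145.109.212.0/24 -> H2 at depth 24
  add 145.96.0.0/12 -> H5 at depth 12
  del 184.233.0.0/16 (clear depth 16)
  Q 145.98.192.174: descend 100100010110 ; hops seen [H3,H2,H5] ; pick H5
  Q 145.109.212.7: descend 1001000101101101110101000 ; hops seen [H3,H2,H5,H2] ; pick H2
  Q 161.248.0.83: descend 10100001111110000000 ; hops seen [H3,H0] ; pick H0

== LOOKUPS ==
["H3","H0","H5","H2","H0"]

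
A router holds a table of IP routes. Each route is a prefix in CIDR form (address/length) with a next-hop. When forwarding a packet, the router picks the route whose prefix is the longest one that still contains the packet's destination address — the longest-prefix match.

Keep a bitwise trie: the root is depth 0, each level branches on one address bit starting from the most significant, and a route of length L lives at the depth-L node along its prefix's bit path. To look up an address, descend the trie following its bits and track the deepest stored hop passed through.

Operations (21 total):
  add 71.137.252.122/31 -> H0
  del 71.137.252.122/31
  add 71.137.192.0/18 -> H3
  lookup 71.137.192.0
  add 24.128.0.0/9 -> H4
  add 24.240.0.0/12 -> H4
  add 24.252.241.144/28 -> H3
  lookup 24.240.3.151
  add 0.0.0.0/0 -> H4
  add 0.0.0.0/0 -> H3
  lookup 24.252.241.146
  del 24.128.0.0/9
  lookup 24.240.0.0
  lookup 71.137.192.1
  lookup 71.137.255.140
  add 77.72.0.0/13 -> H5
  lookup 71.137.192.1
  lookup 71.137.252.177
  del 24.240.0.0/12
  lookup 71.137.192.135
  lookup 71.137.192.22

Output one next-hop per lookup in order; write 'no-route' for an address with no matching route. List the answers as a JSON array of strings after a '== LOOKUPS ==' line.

Apply in order:
  add 71.137.252.122/31 -> H0 at depth 31
  del 71.137.252.122/31 (clear depth 31)
  add 71.137.192.0/18 -> H3 at depth 18
  lookup 71.137.192.0: bits 010001111000100111 walk d0:-→d1:-→d2:-→d3:-→d4:-→d5:-→d6:-→d7:-→d8:-→d9:-→d10:-→d11:-→d12:-→d13:-→d14:-→d15:-→d16:-→d17:-→d18:H3 -> H3
  add 24.128.0.0/9 -> H4 at depth 9
  add 24.240.0.0/12 -> H4 at depth 12
  add 24.252.241.144/28 -> H3 at depth 28
  lookup 24.240.3.151: bits 000110001111 walk d0:-→d1:-→d2:-→d3:-→d4:-→d5:-→d6:-→d7:-→d8:-→d9:H4→d10:-→d11:-→d12:H4 -> H4
  add 0.0.0.0/0 -> H4 at depth 0
  add 0.0.0.0/0 -> H3 at depth 0
  lookup 24.252.241.146: bits 0001100011111100111100011001 walk d0:H3→d1:-→d2:-→d3:-→d4:-→d5:-→d6:-→d7:-→d8:-→d9:H4→d10:-→d11:-→d12:H4→d13:-→d14:-→d15:-→d16:-→d17:-→d18:-→d19:-→d20:-→d21:-→d22:-→d23:-→d24:-→d25:-→d26:-→d27:-→d28:H3 -> H3
  del 24.128.0.0/9 (clear depth 9)
  lookup 24.240.0.0: bits 000110001111 walk d0:H3→d1:-→d2:-→d3:-→d4:-→d5:-→d6:-→d7:-→d8:-→d9:-→d10:-→d11:-→d12:H4 -> H4
  lookup 71.137.192.1: bits 010001111000100111 walk d0:H3→d1:-→d2:-→d3:-→d4:-→d5:-→d6:-→d7:-→d8:-→d9:-→d10:-→d11:-→d12:-→d13:-→d14:-→d15:-→d16:-→d17:-→d18:H3 -> H3
  lookup 71.137.255.140: bits 0100011110001001111111 walk d0:H3→d1:-→d2:-→d3:-→d4:-→d5:-→d6:-→d7:-→d8:-→d9:-→d10:-→d11:-→d12:-→d13:-→d14:-→d15:-→d16:-→d17:-→d18:H3→d19:-→d20:-→d21:-→d22:- -> H3
  add 77.72.0.0/13 -> H5 at depth 13
  lookup 71.137.192.1: bits 010001111000100111 walk d0:H3→d1:-→d2:-→d3:-→d4:-→d5:-→d6:-→d7:-→d8:-→d9:-→d10:-→d11:-→d12:-→d13:-→d14:-→d15:-→d16:-→d17:-→d18:H3 -> H3
  lookup 71.137.252.177: bits 010001111000100111111100 walk d0:H3→d1:-→d2:-→d3:-→d4:-→d5:-→d6:-→d7:-→d8:-→d9:-→d10:-→d11:-→d12:-→d13:-→d14:-→d15:-→d16:-→d17:-→d18:H3→d19:-→d20:-→d21:-→d22:-→d23:-→d24:- -> H3
  del 24.240.0.0/12 (clear depth 12)
  lookup 71.137.192.135: bits 010001111000100111 walk d0:H3→d1:-→d2:-→d3:-→d4:-→d5:-→d6:-→d7:-→d8:-→d9:-→d10:-→d11:-→d12:-→d13:-→d14:-→d15:-→d16:-→d17:-→d18:H3 -> H3
  lookup 71.137.192.22: bits 010001111000100111 walk d0:H3→d1:-→d2:-→d3:-→d4:-→d5:-→d6:-→d7:-→d8:-→d9:-→d10:-→d11:-→d12:-→d13:-→d14:-→d15:-→d16:-→d17:-→d18:H3 -> H3

== LOOKUPS ==
["H3","H4","H3","H4","H3","H3","H3","H3","H3","H3"]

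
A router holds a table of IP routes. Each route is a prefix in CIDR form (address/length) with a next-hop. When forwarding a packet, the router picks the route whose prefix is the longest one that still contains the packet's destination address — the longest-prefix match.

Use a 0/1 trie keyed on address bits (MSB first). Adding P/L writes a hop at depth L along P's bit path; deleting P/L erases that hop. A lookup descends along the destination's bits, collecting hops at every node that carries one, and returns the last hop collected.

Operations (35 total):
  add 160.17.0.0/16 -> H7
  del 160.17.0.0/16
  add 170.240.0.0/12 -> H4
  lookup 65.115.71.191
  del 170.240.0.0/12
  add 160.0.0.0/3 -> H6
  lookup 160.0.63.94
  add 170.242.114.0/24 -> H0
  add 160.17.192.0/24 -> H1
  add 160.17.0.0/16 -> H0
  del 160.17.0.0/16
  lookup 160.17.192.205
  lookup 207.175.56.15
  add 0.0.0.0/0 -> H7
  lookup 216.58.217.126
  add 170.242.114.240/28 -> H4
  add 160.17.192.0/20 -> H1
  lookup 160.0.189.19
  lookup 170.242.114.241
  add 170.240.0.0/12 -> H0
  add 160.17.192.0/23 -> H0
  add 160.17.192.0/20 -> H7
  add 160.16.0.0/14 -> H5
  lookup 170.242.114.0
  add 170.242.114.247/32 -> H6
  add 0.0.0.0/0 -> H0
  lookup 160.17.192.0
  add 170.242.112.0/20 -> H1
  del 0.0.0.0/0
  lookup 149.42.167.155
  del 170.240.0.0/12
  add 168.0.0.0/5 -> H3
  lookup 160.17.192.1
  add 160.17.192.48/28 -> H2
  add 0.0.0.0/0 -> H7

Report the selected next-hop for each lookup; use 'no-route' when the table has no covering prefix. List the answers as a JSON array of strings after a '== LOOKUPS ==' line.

Trace:
  + 160.17.0.0/16 (H7) depth=16
  - 160.17.0.0/16 clear@16
  + 170.240.0.0/12 (H4) depth=12
  lookup 65.115.71.191: bits ε walk d0:- -> no-route
  - 170.240.0.0/12 clear@12
  + 160.0.0.0/3 (H6) depth=3
  lookup 160.0.63.94: bits 10100000000 walk d0:-→d1:-→d2:-→d3:H6→d4:-→d5:-→d6:-→d7:-→d8:-→d9:-→d10:-→d11:- -> H6
  + 170.242.114.0/24 (H0) depth=24
  + 160.17.192.0/24 (H1) depth=24
  + 160.17.0.0/16 (H0) depth=16
  - 160.17.0.0/16 clear@16
  lookup 160.17.192.205: bits 101000000001000111000000 walk d0:-→d1:-→d2:-→d3:H6→d4:-→d5:-→d6:-→d7:-→d8:-→d9:-→d10:-→d11:-→d12:-→d13:-→d14:-→d15:-→d16:-→d17:-→d18:-→d19:-→d20:-→d21:-→d22:-→d23:-→d24:H1 -> H1
  lookup 207.175.56.15: bits 1 walk d0:-→d1:- -> no-route
  + 0.0.0.0/0 (H7) depth=0
  lookup 216.58.217.126: bits 1 walk d0:H7→d1:- -> H7
  + 170.242.114.240/28 (H4) depth=28
  + 160.17.192.0/20 (H1) depth=20
  lookup 160.0.189.19: bits 10100000000 walk d0:H7→d1:-→d2:-→d3:H6→d4:-→d5:-→d6:-→d7:-→d8:-→d9:-→d10:-→d11:- -> H6
  lookup 170.242.114.241: bits 1010101011110010011100101111 walk d0:H7→d1:-→d2:-→d3:H6→d4:-→d5:-→d6:-→d7:-→d8:-→d9:-→d10:-→d11:-→d12:-→d13:-→d14:-→d15:-→d16:-→d17:-→d18:-→d19:-→d20:-→d21:-→d22:-→d23:-→d24:H0→d25:-→d26:-→d27:-→d28:H4 -> H4
  + 170.240.0.0/12 (H0) depth=12
  + 160.17.192.0/23 (H0) depth=23
  + 160.17.192.0/20 (H7) depth=20
  + 160.16.0.0/14 (H5) depth=14
  lookup 170.242.114.0: bits 101010101111001001110010 walk d0:H7→d1:-→d2:-→d3:H6→d4:-→d5:-→d6:-→d7:-→d8:-→d9:-→d10:-→d11:-→d12:H0→d13:-→d14:-→d15:-→d16:-→d17:-→d18:-→d19:-→d20:-→d21:-→d22:-→d23:-→d24:H0 -> H0
  + 170.242.114.247/32 (H6) depth=32
  + 0.0.0.0/0 (H0) depth=0
  lookup 160.17.192.0: bits 101000000001000111000000 walk d0:H0→d1:-→d2:-→d3:H6→d4:-→d5:-→d6:-→d7:-→d8:-→d9:-→d10:-→d11:-→d12:-→d13:-→d14:H5→d15:-→d16:-→d17:-→d18:-→d19:-→d20:H7→d21:-→d22:-→d23:H0→d24:H1 -> H1
  + 170.242.112.0/20 (H1) depth=20
  - 0.0.0.0/0 clear@0
  lookup 149.42.167.155: bits 10 walk d0:-→d1:-→d2:- -> no-route
  - 170.240.0.0/12 clear@12
  + 168.0.0.0/5 (H3) depth=5
  lookup 160.17.192.1: bits 101000000001000111000000 walk d0:-→d1:-→d2:-→d3:H6→d4:-→d5:-→d6:-→d7:-→d8:-→d9:-→d10:-→d11:-→d12:-→d13:-→d14:H5→d15:-→d16:-→d17:-→d18:-→d19:-→d20:H7→d21:-→d22:-→d23:H0→d24:H1 -> H1
  + 160.17.192.48/28 (H2) depth=28
  + 0.0.0.0/0 (H7) depth=0

== LOOKUPS ==
["no-route","H6","H1","no-route","H7","H6","H4","H0","H1","no-route","H1"]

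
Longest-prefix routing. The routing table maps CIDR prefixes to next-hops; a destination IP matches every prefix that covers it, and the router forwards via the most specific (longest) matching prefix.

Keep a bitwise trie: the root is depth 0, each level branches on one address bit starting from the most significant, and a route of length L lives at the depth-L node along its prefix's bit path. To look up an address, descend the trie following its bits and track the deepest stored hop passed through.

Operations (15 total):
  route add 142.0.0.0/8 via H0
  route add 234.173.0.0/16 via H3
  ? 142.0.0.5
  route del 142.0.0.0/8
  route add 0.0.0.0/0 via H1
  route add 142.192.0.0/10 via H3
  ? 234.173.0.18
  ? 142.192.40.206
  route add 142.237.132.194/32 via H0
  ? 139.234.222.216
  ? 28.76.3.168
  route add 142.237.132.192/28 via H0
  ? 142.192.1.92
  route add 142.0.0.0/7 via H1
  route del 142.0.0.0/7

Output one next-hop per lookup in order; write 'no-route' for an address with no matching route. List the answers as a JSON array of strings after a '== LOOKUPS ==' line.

Apply in order:
  + 142.0.0.0/8 (H0) depth=8
  + 234.173.0.0/16 (H3) depth=16
  Q 142.0.0.5: descend 10001110 ; hops seen [H0] ; pick H0
  del 142.0.0.0/8 (clear depth 8)
  + 0.0.0.0/0 (H1) depth=0
  + 142.192.0.0/10 (H3) depth=10
  Q 234.173.0.18: descend 1110101010101101 ; hops seen [H1,H3] ; pick H3
  Q 142.192.40.206: descend 1000111011 ; hops seen [H1,H3] ; pick H3
  + 142.237.132.194/32 (H0) depth=32
  Q 139.234.222.216: descend 10001 ; hops seen [H1] ; pick H1
  Q 28.76.3.168: descend ε ; hops seen [H1] ; pick H1
  + 142.237.132.192/28 (H0) depth=28
  Q 142.192.1.92: descend 1000111011 ; hops seen [H1,H3] ; pick H3
  + 142.0.0.0/7 (H1) depth=7
  del 142.0.0.0/7 (clear depth 7)

== LOOKUPS ==
["H0","H3","H3","H1","H1","H3"]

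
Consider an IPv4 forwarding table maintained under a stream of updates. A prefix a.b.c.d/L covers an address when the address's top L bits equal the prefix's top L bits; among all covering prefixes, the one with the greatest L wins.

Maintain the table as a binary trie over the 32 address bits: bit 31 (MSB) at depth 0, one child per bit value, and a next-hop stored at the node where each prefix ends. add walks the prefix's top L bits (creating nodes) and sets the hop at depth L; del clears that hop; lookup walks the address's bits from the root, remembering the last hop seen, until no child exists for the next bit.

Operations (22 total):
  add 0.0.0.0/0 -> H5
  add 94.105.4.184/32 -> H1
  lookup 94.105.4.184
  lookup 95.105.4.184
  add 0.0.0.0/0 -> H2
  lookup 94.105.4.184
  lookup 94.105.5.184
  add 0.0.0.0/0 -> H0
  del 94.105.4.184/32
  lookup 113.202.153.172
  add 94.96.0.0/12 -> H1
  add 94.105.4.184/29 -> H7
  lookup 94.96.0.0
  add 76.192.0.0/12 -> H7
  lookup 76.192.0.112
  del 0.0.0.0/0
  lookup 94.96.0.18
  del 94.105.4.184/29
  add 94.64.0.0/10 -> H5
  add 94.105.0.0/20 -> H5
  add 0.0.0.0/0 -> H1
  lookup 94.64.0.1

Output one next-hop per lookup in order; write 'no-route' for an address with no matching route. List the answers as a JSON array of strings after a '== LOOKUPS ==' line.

Apply in order:
  add 0.0.0.0/0 -> H5 at depth 0
  add 94.105.4.184/32 -> H1 at depth 32
  lookup 94.105.4.184: bits 01011110011010010000010010111000 walk d0:H5→d1:-→d2:-→d3:-→d4:-→d5:-→d6:-→d7:-→d8:-→d9:-→d10:-→d11:-→d12:-→d13:-→d14:-→d15:-→d16:-→d17:-→d18:-→d19:-→d20:-→d21:-→d22:-→d23:-→d24:-→d25:-→d26:-→d27:-→d28:-→d29:-→d30:-→d31:-→d32:H1 -> H1
  lookup 95.105.4.184: bits 0101111 walk d0:H5→d1:-→d2:-→d3:-→d4:-→d5:-→d6:-→d7:- -> H5
  add 0.0.0.0/0 -> H2 at depth 0
  lookup 94.105.4.184: bits 01011110011010010000010010111000 walk d0:H2→d1:-→d2:-→d3:-→d4:-→d5:-→d6:-→d7:-→d8:-→d9:-→d10:-→d11:-→d12:-→d13:-→d14:-→d15:-→d16:-→d17:-→d18:-→d19:-→d20:-→d21:-→d22:-→d23:-→d24:-→d25:-→d26:-→d27:-→d28:-→d29:-→d30:-→d31:-→d32:H1 -> H1
  lookup 94.105.5.184: bits 01011110011010010000010 walk d0:H2→d1:-→d2:-→d3:-→d4:-→d5:-→d6:-→d7:-→d8:-→d9:-→d10:-→d11:-→d12:-→d13:-→d14:-→d15:-→d16:-→d17:-→d18:-→d19:-→d20:-→d21:-→d22:-→d23:- -> H2
  add 0.0.0.0/0 -> H0 at depth 0
  - 94.105.4.184/32 clear@32
  lookup 113.202.153.172: bits 01 walk d0:H0→d1:-→d2:- -> H0
  add 94.96.0.0/12 -> H1 at depth 12
  add 94.105.4.184/29 -> H7 at depth 29
  lookup 94.96.0.0: bits 010111100110 walk d0:H0→d1:-→d2:-→d3:-→d4:-→d5:-→d6:-→d7:-→d8:-→d9:-→d10:-→d11:-→d12:H1 -> H1
  add 76.192.0.0/12 -> H7 at depth 12
  lookup 76.192.0.112: bits 010011001100 walk d0:H0→d1:-→d2:-→d3:-→d4:-→d5:-→d6:-→d7:-→d8:-→d9:-→d10:-→d11:-→d12:H7 -> H7
  - 0.0.0.0/0 clear@0
  lookup 94.96.0.18: bits 010111100110 walk d0:-→d1:-→d2:-→d3:-→d4:-→d5:-→d6:-→d7:-→d8:-→d9:-→d10:-→d11:-→d12:H1 -> H1
  - 94.105.4.184/29 clear@29
  add 94.64.0.0/10 -> H5 at depth 10
  add 94.105.0.0/20 -> H5 at depth 20
  add 0.0.0.0/0 -> H1 at depth 0
  lookup 94.64.0.1: bits 0101111001 walk d0:H1→d1:-→d2:-→d3:-→d4:-→d5:-→d6:-→d7:-→d8:-→d9:-→d10:H5 -> H5

== LOOKUPS ==
["H1","H5","H1","H2","H0","H1","H7","H1","H5"]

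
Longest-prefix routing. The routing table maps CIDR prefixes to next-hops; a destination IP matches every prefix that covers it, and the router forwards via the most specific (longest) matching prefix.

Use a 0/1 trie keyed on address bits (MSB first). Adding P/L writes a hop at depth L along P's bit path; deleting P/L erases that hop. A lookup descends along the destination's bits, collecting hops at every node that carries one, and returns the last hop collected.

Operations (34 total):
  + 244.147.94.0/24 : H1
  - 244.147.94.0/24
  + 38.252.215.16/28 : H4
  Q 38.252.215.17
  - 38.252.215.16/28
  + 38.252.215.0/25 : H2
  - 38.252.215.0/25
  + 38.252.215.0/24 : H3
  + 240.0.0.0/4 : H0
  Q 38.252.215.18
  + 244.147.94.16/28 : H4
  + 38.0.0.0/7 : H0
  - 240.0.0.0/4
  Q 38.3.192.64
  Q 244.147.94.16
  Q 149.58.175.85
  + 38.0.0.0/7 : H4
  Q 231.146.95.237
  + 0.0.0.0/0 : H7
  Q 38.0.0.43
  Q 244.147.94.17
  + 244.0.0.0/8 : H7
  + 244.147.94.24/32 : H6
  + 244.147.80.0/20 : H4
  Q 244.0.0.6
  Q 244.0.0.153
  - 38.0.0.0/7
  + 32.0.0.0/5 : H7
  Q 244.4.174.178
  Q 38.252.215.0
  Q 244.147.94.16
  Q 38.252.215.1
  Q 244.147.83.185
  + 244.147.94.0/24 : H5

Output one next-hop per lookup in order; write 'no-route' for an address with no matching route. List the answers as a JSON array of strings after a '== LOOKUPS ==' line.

Process each operation:
  add 244.147.94.0/24 -> H1 at depth 24
  - 244.147.94.0/24 clear@24
  add 38.252.215.16/28 -> H4 at depth 28
  ? 38.252.215.17  path d0:-→d1:-→d2:-→d3:-→d4:-→d5:-→d6:-→d7:-→d8:-→d9:-→d10:-→d11:-→d12:-→d13:-→d14:-→d15:-→d16:-→d17:-→d18:-→d19:-→d20:-→d21:-→d22:-→d23:-→d24:-→d25:-→d26:-→d27:-→d28:H4  best=H4
  - 38.252.215.16/28 clear@28
  add 38.252.215.0/25 -> H2 at depth 25
  - 38.252.215.0/25 clear@25
  add 38.252.215.0/24 -> H3 at depth 24
  add 240.0.0.0/4 -> H0 at depth 4
  ? 38.252.215.18  path d0:-→d1:-→d2:-→d3:-→d4:-→d5:-→d6:-→d7:-→d8:-→d9:-→d10:-→d11:-→d12:-→d13:-→d14:-→d15:-→d16:-→d17:-→d18:-→d19:-→d20:-→d21:-→d22:-→d23:-→d24:H3→d25:-→d26:-→d27:-→d28:-  best=H3
  add 244.147.94.16/28 -> H4 at depth 28
  add 38.0.0.0/7 -> H0 at depth 7
  - 240.0.0.0/4 clear@4
  ? 38.3.192.64  path d0:-→d1:-→d2:-→d3:-→d4:-→d5:-→d6:-→d7:H0→d8:-  best=H0
  ? 244.147.94.16  path d0:-→d1:-→d2:-→d3:-→d4:-→d5:-→d6:-→d7:-→d8:-→d9:-→d10:-→d11:-→d12:-→d13:-→d14:-→d15:-→d16:-→d17:-→d18:-→d19:-→d20:-→d21:-→d22:-→d23:-→d24:-→d25:-→d26:-→d27:-→d28:H4  best=H4
  ? 149.58.175.85  path d0:-→d1:-  best=no-route
  add 38.0.0.0/7 -> H4 at depth 7
  ? 231.146.95.237  path d0:-→d1:-→d2:-→d3:-  best=no-route
  add 0.0.0.0/0 -> H7 at depth 0
  ? 38.0.0.43  path d0:H7→d1:-→d2:-→d3:-→d4:-→d5:-→d6:-→d7:H4→d8:-  best=H4
  ? 244.147.94.17  path d0:H7→d1:-→d2:-→d3:-→d4:-→d5:-→d6:-→d7:-→d8:-→d9:-→d10:-→d11:-→d12:-→d13:-→d14:-→d15:-→d16:-→d17:-→d18:-→d19:-→d20:-→d21:-→d22:-→d23:-→d24:-→d25:-→d26:-→d27:-→d28:H4  best=H4
  add 244.0.0.0/8 -> H7 at depth 8
  add 244.147.94.24/32 -> H6 at depth 32
  add 244.147.80.0/20 -> H4 at depth 20
  ? 244.0.0.6  path d0:H7→d1:-→d2:-→d3:-→d4:-→d5:-→d6:-→d7:-→d8:H7  best=H7
  ? 244.0.0.153  path d0:H7→d1:-→d2:-→d3:-→d4:-→d5:-→d6:-→d7:-→d8:H7  best=H7
  - 38.0.0.0/7 clear@7
  add 32.0.0.0/5 -> H7 at depth 5
  ? 244.4.174.178  path d0:H7→d1:-→d2:-→d3:-→d4:-→d5:-→d6:-→d7:-→d8:H7  best=H7
  ? 38.252.215.0  path d0:H7→d1:-→d2:-→d3:-→d4:-→d5:H7→d6:-→d7:-→d8:-→d9:-→d10:-→d11:-→d12:-→d13:-→d14:-→d15:-→d16:-→d17:-→d18:-→d19:-→d20:-→d21:-→d22:-→d23:-→d24:H3→d25:-→d26:-→d27:-  best=H3
  ? 244.147.94.16  path d0:H7→d1:-→d2:-→d3:-→d4:-→d5:-→d6:-→d7:-→d8:H7→d9:-→d10:-→d11:-→d12:-→d13:-→d14:-→d15:-→d16:-→d17:-→d18:-→d19:-→d20:H4→d21:-→d22:-→d23:-→d24:-→d25:-→d26:-→d27:-→d28:H4  best=H4
  ? 38.252.215.1  path d0:H7→d1:-→d2:-→d3:-→d4:-→d5:H7→d6:-→d7:-→d8:-→d9:-→d10:-→d11:-→d12:-→d13:-→d14:-→d15:-→d16:-→d17:-→d18:-→d19:-→d20:-→d21:-→d22:-→d23:-→d24:H3→d25:-→d26:-→d27:-  best=H3
  ? 244.147.83.185  path d0:H7→d1:-→d2:-→d3:-→d4:-→d5:-→d6:-→d7:-→d8:H7→d9:-→d10:-→d11:-→d12:-→d13:-→d14:-→d15:-→d16:-→d17:-→d18:-→d19:-→d20:H4  best=H4
  add 244.147.94.0/24 -> H5 at depth 24

== LOOKUPS ==
["H4","H3","H0","H4","no-route","no-route","H4","H4","H7","H7","H7","H3","H4","H3","H4"]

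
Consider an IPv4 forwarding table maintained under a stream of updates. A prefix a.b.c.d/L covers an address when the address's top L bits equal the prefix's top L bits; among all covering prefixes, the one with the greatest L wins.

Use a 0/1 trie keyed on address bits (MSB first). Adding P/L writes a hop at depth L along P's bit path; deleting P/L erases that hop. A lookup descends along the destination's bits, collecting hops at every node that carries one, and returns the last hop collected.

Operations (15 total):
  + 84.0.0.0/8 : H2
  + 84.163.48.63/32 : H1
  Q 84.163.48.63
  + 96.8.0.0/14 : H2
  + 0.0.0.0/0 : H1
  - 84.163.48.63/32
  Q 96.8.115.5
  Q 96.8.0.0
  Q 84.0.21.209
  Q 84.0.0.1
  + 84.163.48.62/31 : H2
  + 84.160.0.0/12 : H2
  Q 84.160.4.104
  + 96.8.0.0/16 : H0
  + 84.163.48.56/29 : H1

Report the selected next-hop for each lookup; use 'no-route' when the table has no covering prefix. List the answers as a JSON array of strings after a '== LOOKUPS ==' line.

Apply in order:
  + 84.0.0.0/8 (H2) depth=8
  + 84.163.48.63/32 (H1) depth=32
  ? 84.163.48.63  path d0:-→d1:-→d2:-→d3:-→d4:-→d5:-→d6:-→d7:-→d8:H2→d9:-→d10:-→d11:-→d12:-→d13:-→d14:-→d15:-→d16:-→d17:-→d18:-→d19:-→d20:-→d21:-→d22:-→d23:-→d24:-→d25:-→d26:-→d27:-→d28:-→d29:-→d30:-→d31:-→d32:H1  best=H1
  + 96.8.0.0/14 (H2) depth=14
  + 0.0.0.0/0 (H1) depth=0
  - 84.163.48.63/32 clear@32
  ? 96.8.115.5  path d0:H1→d1:-→d2:-→d3:-→d4:-→d5:-→d6:-→d7:-→d8:-→d9:-→d10:-→d11:-→d12:-→d13:-→d14:H2  best=H2
  ? 96.8.0.0  path d0:H1→d1:-→d2:-→d3:-→d4:-→d5:-→d6:-→d7:-→d8:-→d9:-→d10:-→d11:-→d12:-→d13:-→d14:H2  best=H2
  ? 84.0.21.209  path d0:H1→d1:-→d2:-→d3:-→d4:-→d5:-→d6:-→d7:-→d8:H2  best=H2
  ? 84.0.0.1  path d0:H1→d1:-→d2:-→d3:-→d4:-→d5:-→d6:-→d7:-→d8:H2  best=H2
  + 84.163.48.62/31 (H2) depth=31
  + 84.160.0.0/12 (H2) depth=12
  ? 84.160.4.104  path d0:H1→d1:-→d2:-→d3:-→d4:-→d5:-→d6:-→d7:-→d8:H2→d9:-→d10:-→d11:-→d12:H2→d13:-→d14:-  best=H2
  + 96.8.0.0/16 (H0) depth=16
  + 84.163.48.56/29 (H1) depth=29

== LOOKUPS ==
["H1","H2","H2","H2","H2","H2"]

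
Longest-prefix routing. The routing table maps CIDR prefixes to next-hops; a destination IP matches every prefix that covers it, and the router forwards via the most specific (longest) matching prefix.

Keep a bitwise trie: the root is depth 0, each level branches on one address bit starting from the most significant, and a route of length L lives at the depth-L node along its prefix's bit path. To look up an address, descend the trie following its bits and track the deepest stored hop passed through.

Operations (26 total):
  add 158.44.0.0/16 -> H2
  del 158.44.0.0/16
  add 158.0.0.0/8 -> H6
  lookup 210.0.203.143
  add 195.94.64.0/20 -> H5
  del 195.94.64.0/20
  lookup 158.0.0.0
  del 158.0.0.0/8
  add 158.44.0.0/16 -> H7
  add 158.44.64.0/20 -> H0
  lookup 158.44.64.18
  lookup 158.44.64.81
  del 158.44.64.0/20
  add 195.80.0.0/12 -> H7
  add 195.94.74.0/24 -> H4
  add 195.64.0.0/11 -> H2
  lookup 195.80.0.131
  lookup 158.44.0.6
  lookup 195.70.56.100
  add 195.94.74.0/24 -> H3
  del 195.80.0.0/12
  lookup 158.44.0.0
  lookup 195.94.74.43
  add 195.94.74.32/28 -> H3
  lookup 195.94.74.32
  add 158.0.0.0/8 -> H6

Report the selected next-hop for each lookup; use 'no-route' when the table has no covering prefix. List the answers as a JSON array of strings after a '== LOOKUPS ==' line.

Apply in order:
  add 158.44.0.0/16 -> H2 at depth 16
  del 158.44.0.0/16 (clear depth 16)
  add 158.0.0.0/8 -> H6 at depth 8
  Q 210.0.203.143: descend 1 ; hops seen [∅] ; pick no-route
  add 195.94.64.0/20 -> H5 at depth 20
  del 195.94.64.0/20 (clear depth 20)
  Q 158.0.0.0: descend 1001111000 ; hops seen [H6] ; pick H6
  del 158.0.0.0/8 (clear depth 8)
  add 158.44.0.0/16 -> H7 at depth 16
  add 158.44.64.0/20 -> H0 at depth 20
  Q 158.44.64.18: descend 10011110001011000100 ; hops seen [H7,H0] ; pick H0
  Q 158.44.64.81: descend 10011110001011000100 ; hops seen [H7,H0] ; pick H0
  del 158.44.64.0/20 (clear depth 20)
  add 195.80.0.0/12 -> H7 at depth 12
  add 195.94.74.0/24 -> H4 at depth 24
  add 195.64.0.0/11 -> H2 at depth 11
  Q 195.80.0.131: descend 110000110101 ; hops seen [H2,H7] ; pick H7
  Q 158.44.0.6: descend 10011110001011000 ; hops seen [H7] ; pick H7
  Q 195.70.56.100: descend 11000011010 ; hops seen [H2] ; pick H2
  add 195.94.74.0/24 -> H3 at depth 24
  del 195.80.0.0/12 (clear depth 12)
  Q 158.44.0.0: descend 10011110001011000 ; hops seen [H7] ; pick H7
  Q 195.94.74.43: descend 110000110101111001001010 ; hops seen [H2,H3] ; pick H3
  add 195.94.74.32/28 -> H3 at depth 28
  Q 195.94.74.32: descend 1100001101011110010010100010 ; hops seen [H2,H3,H3] ; pick H3
  add 158.0.0.0/8 -> H6 at depth 8

== LOOKUPS ==
["no-route","H6","H0","H0","H7","H7","H2","H7","H3","H3"]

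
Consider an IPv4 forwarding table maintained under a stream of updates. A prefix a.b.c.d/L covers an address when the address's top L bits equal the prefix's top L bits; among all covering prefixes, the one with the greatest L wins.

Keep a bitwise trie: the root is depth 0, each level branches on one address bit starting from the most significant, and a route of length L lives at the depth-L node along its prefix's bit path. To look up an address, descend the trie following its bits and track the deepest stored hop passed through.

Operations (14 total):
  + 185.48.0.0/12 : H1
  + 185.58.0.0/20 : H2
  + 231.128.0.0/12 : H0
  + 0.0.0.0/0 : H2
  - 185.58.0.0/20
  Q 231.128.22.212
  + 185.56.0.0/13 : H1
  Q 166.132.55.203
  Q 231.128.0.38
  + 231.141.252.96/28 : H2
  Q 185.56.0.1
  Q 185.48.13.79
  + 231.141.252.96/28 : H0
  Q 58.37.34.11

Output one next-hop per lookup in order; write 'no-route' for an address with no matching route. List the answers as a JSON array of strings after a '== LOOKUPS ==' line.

Apply in order:
  + 185.48.0.0/12 (H1) depth=12
  + 185.58.0.0/20 (H2) depth=20
  + 231.128.0.0/12 (H0) depth=12
  + 0.0.0.0/0 (H2) depth=0
  - 185.58.0.0/20 clear@20
  lookup 231.128.22.212: bits 111001111000 walk d0:H2→d1:-→d2:-→d3:-→d4:-→d5:-→d6:-→d7:-→d8:-→d9:-→d10:-→d11:-→d12:H0 -> H0
  + 185.56.0.0/13 (H1) depth=13
  lookup 166.132.55.203: bits 101 walk d0:H2→d1:-→d2:-→d3:- -> H2
  lookup 231.128.0.38: bits 111001111000 walk d0:H2→d1:-→d2:-→d3:-→d4:-→d5:-→d6:-→d7:-→d8:-→d9:-→d10:-→d11:-→d12:H0 -> H0
  + 231.141.252.96/28 (H2) depth=28
  lookup 185.56.0.1: bits 10111001001110 walk d0:H2→d1:-→d2:-→d3:-→d4:-→d5:-→d6:-→d7:-→d8:-→d9:-→d10:-→d11:-→d12:H1→d13:H1→d14:- -> H1
  lookup 185.48.13.79: bits 101110010011 walk d0:H2→d1:-→d2:-→d3:-→d4:-→d5:-→d6:-→d7:-→d8:-→d9:-→d10:-→d11:-→d12:H1 -> H1
  + 231.141.252.96/28 (H0) depth=28
  lookup 58.37.34.11: bits ε walk d0:H2 -> H2

== LOOKUPS ==
["H0","H2","H0","H1","H1","H2"]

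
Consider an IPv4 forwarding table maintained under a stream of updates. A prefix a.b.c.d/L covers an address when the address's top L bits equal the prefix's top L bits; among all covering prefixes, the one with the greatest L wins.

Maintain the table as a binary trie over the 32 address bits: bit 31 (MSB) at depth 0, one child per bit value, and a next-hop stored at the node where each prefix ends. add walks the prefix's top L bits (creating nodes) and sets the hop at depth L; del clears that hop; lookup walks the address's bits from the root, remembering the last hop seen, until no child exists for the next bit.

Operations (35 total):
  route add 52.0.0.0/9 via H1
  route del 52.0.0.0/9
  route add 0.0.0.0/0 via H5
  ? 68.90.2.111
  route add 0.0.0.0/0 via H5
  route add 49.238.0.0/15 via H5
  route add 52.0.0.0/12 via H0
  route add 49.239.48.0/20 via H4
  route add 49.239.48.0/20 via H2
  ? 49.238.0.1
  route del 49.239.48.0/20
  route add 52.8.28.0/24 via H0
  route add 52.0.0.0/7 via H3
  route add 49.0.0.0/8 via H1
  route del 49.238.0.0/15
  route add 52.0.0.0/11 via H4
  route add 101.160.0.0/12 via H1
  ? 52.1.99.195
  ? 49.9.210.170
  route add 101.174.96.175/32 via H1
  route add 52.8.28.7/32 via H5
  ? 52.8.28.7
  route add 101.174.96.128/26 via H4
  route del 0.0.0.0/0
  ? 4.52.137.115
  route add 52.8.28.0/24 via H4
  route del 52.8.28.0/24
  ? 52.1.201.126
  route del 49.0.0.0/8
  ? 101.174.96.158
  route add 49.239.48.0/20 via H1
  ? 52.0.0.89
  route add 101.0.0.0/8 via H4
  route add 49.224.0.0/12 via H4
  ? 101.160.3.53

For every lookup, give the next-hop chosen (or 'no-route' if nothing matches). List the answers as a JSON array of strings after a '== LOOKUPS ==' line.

Apply in order:
  add 52.0.0.0/9 -> H1 at depth 9
  del 52.0.0.0/9 (clear depth 9)
  add 0.0.0.0/0 -> H5 at depth 0
  ? 68.90.2.111  path d0:H5→d1:-  best=H5
  add 0.0.0.0/0 -> H5 at depth 0
  add 49.238.0.0/15 -> H5 at depth 15
  add 52.0.0.0/12 -> H0 at depth 12
  add 49.239.48.0/20 -> H4 at depth 20
  add 49.239.48.0/20 -> H2 at depth 20
  ? 49.238.0.1  path d0:H5→d1:-→d2:-→d3:-→d4:-→d5:-→d6:-→d7:-→d8:-→d9:-→d10:-→d11:-→d12:-→d13:-→d14:-→d15:H5  best=H5
  del 49.239.48.0/20 (clear depth 20)
  add 52.8.28.0/24 -> H0 at depth 24
  add 52.0.0.0/7 -> H3 at depth 7
  add 49.0.0.0/8 -> H1 at depth 8
  del 49.238.0.0/15 (clear depth 15)
  add 52.0.0.0/11 -> H4 at depth 11
  add 101.160.0.0/12 -> H1 at depth 12
  ? 52.1.99.195  path d0:H5→d1:-→d2:-→d3:-→d4:-→d5:-→d6:-→d7:H3→d8:-→d9:-→d10:-→d11:H4→d12:H0  best=H0
  ? 49.9.210.170  path d0:H5→d1:-→d2:-→d3:-→d4:-→d5:-→d6:-→d7:-→d8:H1  best=H1
  add 101.174.96.175/32 -> H1 at depth 32
  add 52.8.28.7/32 -> H5 at depth 32
  ? 52.8.28.7  path d0:H5→d1:-→d2:-→d3:-→d4:-→d5:-→d6:-→d7:H3→d8:-→d9:-→d10:-→d11:H4→d12:H0→d13:-→d14:-→d15:-→d16:-→d17:-→d18:-→d19:-→d20:-→d21:-→d22:-→d23:-→d24:H0→d25:-→d26:-→d27:-→d28:-→d29:-→d30:-→d31:-→d32:H5  best=H5
  add 101.174.96.128/26 -> H4 at depth 26
  del 0.0.0.0/0 (clear depth 0)
  ? 4.52.137.115  path d0:-→d1:-→d2:-  best=no-route
  add 52.8.28.0/24 -> H4 at depth 24
  del 52.8.28.0/24 (clear depth 24)
  ? 52.1.201.126  path d0:-→d1:-→d2:-→d3:-→d4:-→d5:-→d6:-→d7:H3→d8:-→d9:-→d10:-→d11:H4→d12:H0  best=H0
  del 49.0.0.0/8 (clear depth 8)
  ? 101.174.96.158  path d0:-→d1:-→d2:-→d3:-→d4:-→d5:-→d6:-→d7:-→d8:-→d9:-→d10:-→d11:-→d12:H1→d13:-→d14:-→d15:-→d16:-→d17:-→d18:-→d19:-→d20:-→d21:-→d22:-→d23:-→d24:-→d25:-→d26:H4  best=H4
  add 49.239.48.0/20 -> H1 at depth 20
  ? 52.0.0.89  path d0:-→d1:-→d2:-→d3:-→d4:-→d5:-→d6:-→d7:H3→d8:-→d9:-→d10:-→d11:H4→d12:H0  best=H0
  add 101.0.0.0/8 -> H4 at depth 8
  add 49.224.0.0/12 -> H4 at depth 12
  ? 101.160.3.53  path d0:-→d1:-→d2:-→d3:-→d4:-→d5:-→d6:-→d7:-→d8:H4→d9:-→d10:-→d11:-→d12:H1  best=H1

== LOOKUPS ==
["H5","H5","H0","H1","H5","no-route","H0","H4","H0","H1"]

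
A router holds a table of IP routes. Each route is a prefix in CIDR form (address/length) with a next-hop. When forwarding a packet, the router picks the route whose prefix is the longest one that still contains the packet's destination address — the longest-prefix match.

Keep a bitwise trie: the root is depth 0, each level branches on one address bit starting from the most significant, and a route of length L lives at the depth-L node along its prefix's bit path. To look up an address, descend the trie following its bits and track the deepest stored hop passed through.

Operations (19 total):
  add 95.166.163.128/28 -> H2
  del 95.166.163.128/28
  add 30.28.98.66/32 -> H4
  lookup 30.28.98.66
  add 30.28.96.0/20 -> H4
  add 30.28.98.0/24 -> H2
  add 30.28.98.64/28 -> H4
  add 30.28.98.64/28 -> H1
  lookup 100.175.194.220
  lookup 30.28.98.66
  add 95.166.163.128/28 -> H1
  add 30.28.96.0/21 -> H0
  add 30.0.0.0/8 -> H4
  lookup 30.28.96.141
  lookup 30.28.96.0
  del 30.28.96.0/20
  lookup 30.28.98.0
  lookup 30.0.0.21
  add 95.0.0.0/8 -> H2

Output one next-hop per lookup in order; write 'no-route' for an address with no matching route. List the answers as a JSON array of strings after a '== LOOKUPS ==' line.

Apply in order:
  + 95.166.163.128/28 (H2) depth=28
  del 95.166.163.128/28 (clear depth 28)
  + 30.28.98.66/32 (H4) depth=32
  lookup 30.28.98.66: bits 00011110000111000110001001000010 walk d0:-→d1:-→d2:-→d3:-→d4:-→d5:-→d6:-→d7:-→d8:-→d9:-→d10:-→d11:-→d12:-→d13:-→d14:-→d15:-→d16:-→d17:-→d18:-→d19:-→d20:-→d21:-→d22:-→d23:-→d24:-→d25:-→d26:-→d27:-→d28:-→d29:-→d30:-→d31:-→d32:H4 -> H4
  + 30.28.96.0/20 (H4) depth=20
  + 30.28.98.0/24 (H2) depth=24
  + 30.28.98.64/28 (H4) depth=28
  + 30.28.98.64/28 (H1) depth=28
  lookup 100.175.194.220: bits 01 walk d0:-→d1:-→d2:- -> no-route
  lookup 30.28.98.66: bits 00011110000111000110001001000010 walk d0:-→d1:-→d2:-→d3:-→d4:-→d5:-→d6:-→d7:-→d8:-→d9:-→d10:-→d11:-→d12:-→d13:-→d14:-→d15:-→d16:-→d17:-→d18:-→d19:-→d20:H4→d21:-→d22:-→d23:-→d24:H2→d25:-→d26:-→d27:-→d28:H1→d29:-→d30:-→d31:-→d32:H4 -> H4
  + 95.166.163.128/28 (H1) depth=28
  + 30.28.96.0/21 (H0) depth=21
  + 30.0.0.0/8 (H4) depth=8
  lookup 30.28.96.141: bits 0001111000011100011000 walk d0:-→d1:-→d2:-→d3:-→d4:-→d5:-→d6:-→d7:-→d8:H4→d9:-→d10:-→d11:-→d12:-→d13:-→d14:-→d15:-→d16:-→d17:-→d18:-→d19:-→d20:H4→d21:H0→d22:- -> H0
  lookup 30.28.96.0: bits 0001111000011100011000 walk d0:-→d1:-→d2:-→d3:-→d4:-→d5:-→d6:-→d7:-→d8:H4→d9:-→d10:-→d11:-→d12:-→d13:-→d14:-→d15:-→d16:-→d17:-→d18:-→d19:-→d20:H4→d21:H0→d22:- -> H0
  del 30.28.96.0/20 (clear depth 20)
  lookup 30.28.98.0: bits 0001111000011100011000100 walk d0:-→d1:-→d2:-→d3:-→d4:-→d5:-→d6:-→d7:-→d8:H4→d9:-→d10:-→d11:-→d12:-→d13:-→d14:-→d15:-→d16:-→d17:-→d18:-→d19:-→d20:-→d21:H0→d22:-→d23:-→d24:H2→d25:- -> H2
  lookup 30.0.0.21: bits 00011110000 walk d0:-→d1:-→d2:-→d3:-→d4:-→d5:-→d6:-→d7:-→d8:H4→d9:-→d10:-→d11:- -> H4
  + 95.0.0.0/8 (H2) depth=8

== LOOKUPS ==
["H4","no-route","H4","H0","H0","H2","H4"]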